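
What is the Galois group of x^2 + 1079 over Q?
Gal(K/Q) = Z/2Z (cyclic of order 2)

x^2 + 1079 is irreducible over Q since -1079 is not a rational square. The splitting field Q(sqrt(-1079)) has degree 2 over Q, and its unique nontrivial automorphism is sqrt(-1079) ↦ -sqrt(-1079). Hence Gal(Q(sqrt(-1079))/Q) = Z/2Z.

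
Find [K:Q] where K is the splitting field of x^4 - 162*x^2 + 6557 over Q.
[K:Q] = 4

f factors as (x^2 - 79)(x^2 - 83); the splitting field is K = Q(sqrt(79), sqrt(83)). Since 79, 83, and 6557 are all non-squares in Q, the three subfields Q(sqrt(79)), Q(sqrt(83)), Q(sqrt(6557)) are distinct degree-2 extensions, so [K:Q] = 4 (Klein four Galois group).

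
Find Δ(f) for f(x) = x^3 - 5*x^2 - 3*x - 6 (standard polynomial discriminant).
Δ = -5259

For x^3 + a x^2 + b x + c the discriminant is Δ = 18 a b c - 4 a^3 c + a^2 b^2 - 4 b^3 - 27 c^2.
Plug a = -5, b = -3, c = -6:
  18*(-5)*(-3)*(-6) - 4*(-5)^3*(-6) + (-5)^2*(-3)^2 - 4*(-3)^3 - 27*(-6)^2
  = -1620 + (-3000) + 225 + (108) + (-972)
  = -5259.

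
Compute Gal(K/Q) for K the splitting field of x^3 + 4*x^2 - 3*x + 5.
Gal(K/Q) = S_3 (symmetric group of order 6)

Compute the discriminant of x^3 + (4)*x^2 + (-3)*x + (5): Δ = -2783. Since Δ is not a rational square, the Galois group is not contained in A_3; it must be the full S_3 (irreducibility of the cubic rules out anything smaller).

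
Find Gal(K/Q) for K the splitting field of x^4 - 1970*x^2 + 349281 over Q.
Gal(K/Q) = Z/2Z (cyclic of order 2)

f factors as (x^2 - 197)(x^2 - 1773), so the splitting field is K = Q(sqrt(197), sqrt(1773)). The squarefree part of 197 is 197 and the squarefree part of 1773 is also 197, so sqrt(197) and sqrt(1773) are both rational multiples of sqrt(197). Hence Q(sqrt(197)) = Q(sqrt(1773)) = Q(sqrt(197)), and the splitting field collapses to a single degree-2 extension with Galois group Z/2Z.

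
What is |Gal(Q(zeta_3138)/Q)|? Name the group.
|Gal(Q(zeta_3138)/Q)| = phi(3138) = 1044; group ≅ (Z/3138Z)^* ≅ Z/2Z × Z/522Z

The n-th cyclotomic polynomial Φ_3138(x) is the minimal polynomial of zeta_3138 over Q and has degree phi(3138) = 1044. So Q(zeta_3138) is a degree-1044 Galois extension with Galois group (Z/3138Z)^*. By CRT, (Z/3138Z)^* ≅ (Z/2Z)^* × (Z/3Z)^* × (Z/523Z)^*. Each prime-power unit group is (Z/2Z)^* ≅ trivial group (order 1); (Z/3Z)^* ≅ Z/2Z; (Z/523Z)^* ≅ Z/522Z. Hence Gal(Q(zeta_3138)/Q) ≅ Z/2Z × Z/522Z.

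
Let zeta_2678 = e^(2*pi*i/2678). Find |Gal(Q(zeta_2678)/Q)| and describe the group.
|Gal(Q(zeta_2678)/Q)| = phi(2678) = 1224; group ≅ (Z/2678Z)^* ≅ Z/12Z × Z/102Z

The n-th cyclotomic polynomial Φ_2678(x) is the minimal polynomial of zeta_2678 over Q and has degree phi(2678) = 1224. So Q(zeta_2678) is a degree-1224 Galois extension with Galois group (Z/2678Z)^*. By CRT, (Z/2678Z)^* ≅ (Z/2Z)^* × (Z/13Z)^* × (Z/103Z)^*. Each prime-power unit group is (Z/2Z)^* ≅ trivial group (order 1); (Z/13Z)^* ≅ Z/12Z; (Z/103Z)^* ≅ Z/102Z. Hence Gal(Q(zeta_2678)/Q) ≅ Z/12Z × Z/102Z.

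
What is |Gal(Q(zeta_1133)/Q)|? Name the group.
|Gal(Q(zeta_1133)/Q)| = phi(1133) = 1020; group ≅ (Z/1133Z)^* ≅ Z/10Z × Z/102Z

The n-th cyclotomic polynomial Φ_1133(x) is the minimal polynomial of zeta_1133 over Q and has degree phi(1133) = 1020. So Q(zeta_1133) is a degree-1020 Galois extension with Galois group (Z/1133Z)^*. By CRT, (Z/1133Z)^* ≅ (Z/11Z)^* × (Z/103Z)^*. Each prime-power unit group is (Z/11Z)^* ≅ Z/10Z; (Z/103Z)^* ≅ Z/102Z. Hence Gal(Q(zeta_1133)/Q) ≅ Z/10Z × Z/102Z.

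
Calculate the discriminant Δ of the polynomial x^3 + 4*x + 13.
Δ = -4819

For a depressed cubic x^3 + p x + q the discriminant is Δ = -4 p^3 - 27 q^2 = -4*(4)^3 - 27*(13)^2 = -256 - 4563 = -4819.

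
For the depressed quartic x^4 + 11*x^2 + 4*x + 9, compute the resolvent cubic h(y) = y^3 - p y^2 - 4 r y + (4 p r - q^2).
h(y) = y^3 - 11*y^2 - 36*y + 380

Identify coefficients: p = 11, q = 4, r = 9.
Plug into h(y) = y^3 - p y^2 - 4 r y + (4 p r - q^2):
  h(y) = y^3 - (11) y^2 - 4*(9) y + (4*(11)*(9) - (4)^2)
       = y^3 + (-11) y^2 + (-36) y + (380).
Simplifying: h(y) = y^3 - 11*y^2 - 36*y + 380.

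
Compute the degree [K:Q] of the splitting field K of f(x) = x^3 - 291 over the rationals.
[K:Q] = 6

x^3 - 291 has one real root r = 291^(1/3) and two complex roots r*zeta_3, r*zeta_3^2 where zeta_3 = e^(2*pi*i/3). The splitting field is Q(r, zeta_3). [Q(r):Q] = 3 and [Q(zeta_3):Q] = 2 with gcd = 1, so [Q(r, zeta_3):Q] = 3 * 2 = 6.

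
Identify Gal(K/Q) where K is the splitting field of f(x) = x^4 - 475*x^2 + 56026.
Gal(K/Q) = V_4 (Klein four-group, Z/2Z × Z/2Z)

f factors as (x^2 - 257)(x^2 - 218), so the splitting field is K = Q(sqrt(257), sqrt(218)). The elements 257, 218, 56026 are all non-squares in Q, so sqrt(257) and sqrt(218) generate independent quadratic extensions. Thus [K:Q] = 4 and Gal(K/Q) is generated by the two order-2 automorphisms sqrt(257) ↦ -sqrt(257) and sqrt(218) ↦ -sqrt(218), giving V_4.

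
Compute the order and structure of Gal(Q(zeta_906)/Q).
|Gal(Q(zeta_906)/Q)| = phi(906) = 300; group ≅ (Z/906Z)^* ≅ Z/2Z × Z/150Z

The n-th cyclotomic polynomial Φ_906(x) is the minimal polynomial of zeta_906 over Q and has degree phi(906) = 300. So Q(zeta_906) is a degree-300 Galois extension with Galois group (Z/906Z)^*. By CRT, (Z/906Z)^* ≅ (Z/2Z)^* × (Z/3Z)^* × (Z/151Z)^*. Each prime-power unit group is (Z/2Z)^* ≅ trivial group (order 1); (Z/3Z)^* ≅ Z/2Z; (Z/151Z)^* ≅ Z/150Z. Hence Gal(Q(zeta_906)/Q) ≅ Z/2Z × Z/150Z.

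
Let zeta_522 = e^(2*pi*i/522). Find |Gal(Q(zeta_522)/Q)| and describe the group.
|Gal(Q(zeta_522)/Q)| = phi(522) = 168; group ≅ (Z/522Z)^* ≅ Z/6Z × Z/28Z

The n-th cyclotomic polynomial Φ_522(x) is the minimal polynomial of zeta_522 over Q and has degree phi(522) = 168. So Q(zeta_522) is a degree-168 Galois extension with Galois group (Z/522Z)^*. By CRT, (Z/522Z)^* ≅ (Z/2Z)^* × (Z/9Z)^* × (Z/29Z)^*. Each prime-power unit group is (Z/2Z)^* ≅ trivial group (order 1); (Z/9Z)^* ≅ Z/6Z; (Z/29Z)^* ≅ Z/28Z. Hence Gal(Q(zeta_522)/Q) ≅ Z/6Z × Z/28Z.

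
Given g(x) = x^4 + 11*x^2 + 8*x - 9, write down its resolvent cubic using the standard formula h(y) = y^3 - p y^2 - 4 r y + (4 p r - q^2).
h(y) = y^3 - 11*y^2 + 36*y - 460

Identify coefficients: p = 11, q = 8, r = -9.
Plug into h(y) = y^3 - p y^2 - 4 r y + (4 p r - q^2):
  h(y) = y^3 - (11) y^2 - 4*(-9) y + (4*(11)*(-9) - (8)^2)
       = y^3 + (-11) y^2 + (36) y + (-460).
Simplifying: h(y) = y^3 - 11*y^2 + 36*y - 460.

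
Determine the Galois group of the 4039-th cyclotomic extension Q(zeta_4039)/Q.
|Gal(Q(zeta_4039)/Q)| = phi(4039) = 3456; group ≅ (Z/4039Z)^* ≅ Z/6Z × Z/576Z

The n-th cyclotomic polynomial Φ_4039(x) is the minimal polynomial of zeta_4039 over Q and has degree phi(4039) = 3456. So Q(zeta_4039) is a degree-3456 Galois extension with Galois group (Z/4039Z)^*. By CRT, (Z/4039Z)^* ≅ (Z/7Z)^* × (Z/577Z)^*. Each prime-power unit group is (Z/7Z)^* ≅ Z/6Z; (Z/577Z)^* ≅ Z/576Z. Hence Gal(Q(zeta_4039)/Q) ≅ Z/6Z × Z/576Z.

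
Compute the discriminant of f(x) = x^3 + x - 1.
Δ = -31

For a depressed cubic x^3 + p x + q the discriminant is Δ = -4 p^3 - 27 q^2 = -4*(1)^3 - 27*(-1)^2 = -4 - 27 = -31.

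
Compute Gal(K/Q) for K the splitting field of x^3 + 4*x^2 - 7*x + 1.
Gal(K/Q) = A_3 (cyclic of order 3)

Compute the discriminant of x^3 + (4)*x^2 + (-7)*x + (1): Δ = 1369. Since Δ is a perfect square (Δ = 37^2), the Galois group is contained in A_3. Irreducibility forces the group to be transitive on three roots, so Gal = A_3.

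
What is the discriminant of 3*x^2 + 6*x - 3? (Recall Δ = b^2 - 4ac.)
Δ = 72

For a quadratic a x^2 + b x + c the discriminant is Δ = b^2 - 4ac = (6)^2 - 4*(3)*(-3) = 36 - (-36) = 72.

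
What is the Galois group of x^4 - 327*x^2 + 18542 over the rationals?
Gal(K/Q) = V_4 (Klein four-group, Z/2Z × Z/2Z)

f factors as (x^2 - 254)(x^2 - 73), so the splitting field is K = Q(sqrt(254), sqrt(73)). The elements 254, 73, 18542 are all non-squares in Q, so sqrt(254) and sqrt(73) generate independent quadratic extensions. Thus [K:Q] = 4 and Gal(K/Q) is generated by the two order-2 automorphisms sqrt(254) ↦ -sqrt(254) and sqrt(73) ↦ -sqrt(73), giving V_4.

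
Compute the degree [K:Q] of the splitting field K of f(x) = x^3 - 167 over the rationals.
[K:Q] = 6

x^3 - 167 has one real root r = 167^(1/3) and two complex roots r*zeta_3, r*zeta_3^2 where zeta_3 = e^(2*pi*i/3). The splitting field is Q(r, zeta_3). [Q(r):Q] = 3 and [Q(zeta_3):Q] = 2 with gcd = 1, so [Q(r, zeta_3):Q] = 3 * 2 = 6.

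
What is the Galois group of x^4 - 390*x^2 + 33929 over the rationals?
Gal(K/Q) = V_4 (Klein four-group, Z/2Z × Z/2Z)

f factors as (x^2 - 259)(x^2 - 131), so the splitting field is K = Q(sqrt(259), sqrt(131)). The elements 259, 131, 33929 are all non-squares in Q, so sqrt(259) and sqrt(131) generate independent quadratic extensions. Thus [K:Q] = 4 and Gal(K/Q) is generated by the two order-2 automorphisms sqrt(259) ↦ -sqrt(259) and sqrt(131) ↦ -sqrt(131), giving V_4.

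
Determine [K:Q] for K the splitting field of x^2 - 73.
[K:Q] = 2

The polynomial x^2 - 73 is irreducible over Q since 73 is not a perfect square. Its splitting field is Q(sqrt(73)), which has degree 2 over Q.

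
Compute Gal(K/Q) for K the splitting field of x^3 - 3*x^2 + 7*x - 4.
Gal(K/Q) = S_3 (symmetric group of order 6)

Compute the discriminant of x^3 + (-3)*x^2 + (7)*x + (-4): Δ = -283. Since Δ is not a rational square, the Galois group is not contained in A_3; it must be the full S_3 (irreducibility of the cubic rules out anything smaller).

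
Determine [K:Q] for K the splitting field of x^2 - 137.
[K:Q] = 2

The polynomial x^2 - 137 is irreducible over Q since 137 is not a perfect square. Its splitting field is Q(sqrt(137)), which has degree 2 over Q.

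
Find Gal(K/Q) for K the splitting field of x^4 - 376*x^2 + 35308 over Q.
Gal(K/Q) = V_4 (Klein four-group, Z/2Z × Z/2Z)

f factors as (x^2 - 194)(x^2 - 182), so the splitting field is K = Q(sqrt(194), sqrt(182)). The elements 194, 182, 35308 are all non-squares in Q, so sqrt(194) and sqrt(182) generate independent quadratic extensions. Thus [K:Q] = 4 and Gal(K/Q) is generated by the two order-2 automorphisms sqrt(194) ↦ -sqrt(194) and sqrt(182) ↦ -sqrt(182), giving V_4.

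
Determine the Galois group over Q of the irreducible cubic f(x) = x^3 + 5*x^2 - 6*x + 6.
Gal(K/Q) = S_3 (symmetric group of order 6)

Compute the discriminant of x^3 + (5)*x^2 + (-6)*x + (6): Δ = -5448. Since Δ is not a rational square, the Galois group is not contained in A_3; it must be the full S_3 (irreducibility of the cubic rules out anything smaller).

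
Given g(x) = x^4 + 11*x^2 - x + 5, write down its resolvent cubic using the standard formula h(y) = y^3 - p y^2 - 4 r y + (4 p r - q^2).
h(y) = y^3 - 11*y^2 - 20*y + 219

Identify coefficients: p = 11, q = -1, r = 5.
Plug into h(y) = y^3 - p y^2 - 4 r y + (4 p r - q^2):
  h(y) = y^3 - (11) y^2 - 4*(5) y + (4*(11)*(5) - (-1)^2)
       = y^3 + (-11) y^2 + (-20) y + (219).
Simplifying: h(y) = y^3 - 11*y^2 - 20*y + 219.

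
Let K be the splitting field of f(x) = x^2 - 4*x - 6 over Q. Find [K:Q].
[K:Q] = 2

The discriminant of x^2 + (-4)*x + (-6) is b^2 - 4c = 16 - (-24) = 40. Since 40 is not a perfect square in Q, the polynomial is irreducible over Q. Its two roots generate a degree-2 extension, so [K:Q] = 2.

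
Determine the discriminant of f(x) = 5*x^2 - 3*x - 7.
Δ = 149

For a quadratic a x^2 + b x + c the discriminant is Δ = b^2 - 4ac = (-3)^2 - 4*(5)*(-7) = 9 - (-140) = 149.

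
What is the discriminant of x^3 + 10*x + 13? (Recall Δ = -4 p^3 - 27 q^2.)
Δ = -8563

For a depressed cubic x^3 + p x + q the discriminant is Δ = -4 p^3 - 27 q^2 = -4*(10)^3 - 27*(13)^2 = -4000 - 4563 = -8563.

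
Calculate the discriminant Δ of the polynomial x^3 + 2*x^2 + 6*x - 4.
Δ = -1888

For x^3 + a x^2 + b x + c the discriminant is Δ = 18 a b c - 4 a^3 c + a^2 b^2 - 4 b^3 - 27 c^2.
Plug a = 2, b = 6, c = -4:
  18*(2)*(6)*(-4) - 4*(2)^3*(-4) + (2)^2*(6)^2 - 4*(6)^3 - 27*(-4)^2
  = -864 + (128) + 144 + (-864) + (-432)
  = -1888.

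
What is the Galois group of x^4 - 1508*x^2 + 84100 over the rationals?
Gal(K/Q) = Z/2Z (cyclic of order 2)

f factors as (x^2 - 1450)(x^2 - 58), so the splitting field is K = Q(sqrt(1450), sqrt(58)). The squarefree part of 1450 is 58 and the squarefree part of 58 is also 58, so sqrt(1450) and sqrt(58) are both rational multiples of sqrt(58). Hence Q(sqrt(1450)) = Q(sqrt(58)) = Q(sqrt(58)), and the splitting field collapses to a single degree-2 extension with Galois group Z/2Z.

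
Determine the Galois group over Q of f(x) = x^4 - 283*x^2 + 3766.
Gal(K/Q) = V_4 (Klein four-group, Z/2Z × Z/2Z)

f factors as (x^2 - 269)(x^2 - 14), so the splitting field is K = Q(sqrt(269), sqrt(14)). The elements 269, 14, 3766 are all non-squares in Q, so sqrt(269) and sqrt(14) generate independent quadratic extensions. Thus [K:Q] = 4 and Gal(K/Q) is generated by the two order-2 automorphisms sqrt(269) ↦ -sqrt(269) and sqrt(14) ↦ -sqrt(14), giving V_4.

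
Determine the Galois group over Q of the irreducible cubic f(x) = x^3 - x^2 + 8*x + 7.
Gal(K/Q) = S_3 (symmetric group of order 6)

Compute the discriminant of x^3 + (-1)*x^2 + (8)*x + (7): Δ = -4287. Since Δ is not a rational square, the Galois group is not contained in A_3; it must be the full S_3 (irreducibility of the cubic rules out anything smaller).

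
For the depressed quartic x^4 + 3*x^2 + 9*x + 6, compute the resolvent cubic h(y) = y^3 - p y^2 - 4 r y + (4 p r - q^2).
h(y) = y^3 - 3*y^2 - 24*y - 9

Identify coefficients: p = 3, q = 9, r = 6.
Plug into h(y) = y^3 - p y^2 - 4 r y + (4 p r - q^2):
  h(y) = y^3 - (3) y^2 - 4*(6) y + (4*(3)*(6) - (9)^2)
       = y^3 + (-3) y^2 + (-24) y + (-9).
Simplifying: h(y) = y^3 - 3*y^2 - 24*y - 9.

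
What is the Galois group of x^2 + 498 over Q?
Gal(K/Q) = Z/2Z (cyclic of order 2)

x^2 + 498 is irreducible over Q since -498 is not a rational square. The splitting field Q(sqrt(-498)) has degree 2 over Q, and its unique nontrivial automorphism is sqrt(-498) ↦ -sqrt(-498). Hence Gal(Q(sqrt(-498))/Q) = Z/2Z.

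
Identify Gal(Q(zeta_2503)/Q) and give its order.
|Gal(Q(zeta_2503)/Q)| = phi(2503) = 2502; group ≅ (Z/2503Z)^* ≅ Z/2502Z

The n-th cyclotomic polynomial Φ_2503(x) is the minimal polynomial of zeta_2503 over Q and has degree phi(2503) = 2502. So Q(zeta_2503) is a degree-2502 Galois extension with Galois group (Z/2503Z)^*. (Z/2503Z)^* is cyclic since 2503 is an odd prime power (or 4). Hence Gal(Q(zeta_2503)/Q) ≅ Z/2502Z.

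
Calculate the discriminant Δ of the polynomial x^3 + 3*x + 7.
Δ = -1431

For a depressed cubic x^3 + p x + q the discriminant is Δ = -4 p^3 - 27 q^2 = -4*(3)^3 - 27*(7)^2 = -108 - 1323 = -1431.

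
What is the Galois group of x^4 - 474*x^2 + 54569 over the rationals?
Gal(K/Q) = V_4 (Klein four-group, Z/2Z × Z/2Z)

f factors as (x^2 - 197)(x^2 - 277), so the splitting field is K = Q(sqrt(197), sqrt(277)). The elements 197, 277, 54569 are all non-squares in Q, so sqrt(197) and sqrt(277) generate independent quadratic extensions. Thus [K:Q] = 4 and Gal(K/Q) is generated by the two order-2 automorphisms sqrt(197) ↦ -sqrt(197) and sqrt(277) ↦ -sqrt(277), giving V_4.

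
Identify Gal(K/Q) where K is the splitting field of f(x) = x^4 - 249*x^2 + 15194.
Gal(K/Q) = V_4 (Klein four-group, Z/2Z × Z/2Z)

f factors as (x^2 - 107)(x^2 - 142), so the splitting field is K = Q(sqrt(107), sqrt(142)). The elements 107, 142, 15194 are all non-squares in Q, so sqrt(107) and sqrt(142) generate independent quadratic extensions. Thus [K:Q] = 4 and Gal(K/Q) is generated by the two order-2 automorphisms sqrt(107) ↦ -sqrt(107) and sqrt(142) ↦ -sqrt(142), giving V_4.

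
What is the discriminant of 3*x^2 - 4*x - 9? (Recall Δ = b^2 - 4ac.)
Δ = 124

For a quadratic a x^2 + b x + c the discriminant is Δ = b^2 - 4ac = (-4)^2 - 4*(3)*(-9) = 16 - (-108) = 124.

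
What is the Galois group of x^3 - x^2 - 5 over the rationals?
Gal(K/Q) = S_3 (symmetric group of order 6)

Compute the discriminant of x^3 + (-1)*x^2 + (0)*x + (-5): Δ = -695. Since Δ is not a rational square, the Galois group is not contained in A_3; it must be the full S_3 (irreducibility of the cubic rules out anything smaller).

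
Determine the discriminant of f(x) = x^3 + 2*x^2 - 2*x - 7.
Δ = -547

For x^3 + a x^2 + b x + c the discriminant is Δ = 18 a b c - 4 a^3 c + a^2 b^2 - 4 b^3 - 27 c^2.
Plug a = 2, b = -2, c = -7:
  18*(2)*(-2)*(-7) - 4*(2)^3*(-7) + (2)^2*(-2)^2 - 4*(-2)^3 - 27*(-7)^2
  = 504 + (224) + 16 + (32) + (-1323)
  = -547.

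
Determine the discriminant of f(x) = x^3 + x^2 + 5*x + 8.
Δ = -1515

For x^3 + a x^2 + b x + c the discriminant is Δ = 18 a b c - 4 a^3 c + a^2 b^2 - 4 b^3 - 27 c^2.
Plug a = 1, b = 5, c = 8:
  18*(1)*(5)*(8) - 4*(1)^3*(8) + (1)^2*(5)^2 - 4*(5)^3 - 27*(8)^2
  = 720 + (-32) + 25 + (-500) + (-1728)
  = -1515.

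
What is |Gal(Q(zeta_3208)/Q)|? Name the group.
|Gal(Q(zeta_3208)/Q)| = phi(3208) = 1600; group ≅ (Z/3208Z)^* ≅ Z/2Z × Z/2Z × Z/400Z

The n-th cyclotomic polynomial Φ_3208(x) is the minimal polynomial of zeta_3208 over Q and has degree phi(3208) = 1600. So Q(zeta_3208) is a degree-1600 Galois extension with Galois group (Z/3208Z)^*. By CRT, (Z/3208Z)^* ≅ (Z/8Z)^* × (Z/401Z)^*. Each prime-power unit group is (Z/8Z)^* ≅ Z/2Z × Z/2Z; (Z/401Z)^* ≅ Z/400Z. Hence Gal(Q(zeta_3208)/Q) ≅ Z/2Z × Z/2Z × Z/400Z.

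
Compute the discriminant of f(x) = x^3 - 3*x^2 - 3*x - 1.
Δ = -108

For x^3 + a x^2 + b x + c the discriminant is Δ = 18 a b c - 4 a^3 c + a^2 b^2 - 4 b^3 - 27 c^2.
Plug a = -3, b = -3, c = -1:
  18*(-3)*(-3)*(-1) - 4*(-3)^3*(-1) + (-3)^2*(-3)^2 - 4*(-3)^3 - 27*(-1)^2
  = -162 + (-108) + 81 + (108) + (-27)
  = -108.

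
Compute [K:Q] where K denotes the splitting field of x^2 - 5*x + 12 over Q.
[K:Q] = 2

The discriminant of x^2 + (-5)*x + (12) is b^2 - 4c = 25 - (48) = -23. Since -23 is not a perfect square in Q, the polynomial is irreducible over Q. Its two roots generate a degree-2 extension, so [K:Q] = 2.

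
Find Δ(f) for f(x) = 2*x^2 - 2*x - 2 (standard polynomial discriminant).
Δ = 20

For a quadratic a x^2 + b x + c the discriminant is Δ = b^2 - 4ac = (-2)^2 - 4*(2)*(-2) = 4 - (-16) = 20.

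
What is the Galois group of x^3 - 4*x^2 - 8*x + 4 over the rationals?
Gal(K/Q) = S_3 (symmetric group of order 6)

Compute the discriminant of x^3 + (-4)*x^2 + (-8)*x + (4): Δ = 5968. Since Δ is not a rational square, the Galois group is not contained in A_3; it must be the full S_3 (irreducibility of the cubic rules out anything smaller).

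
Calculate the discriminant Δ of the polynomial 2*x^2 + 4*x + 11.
Δ = -72

For a quadratic a x^2 + b x + c the discriminant is Δ = b^2 - 4ac = (4)^2 - 4*(2)*(11) = 16 - (88) = -72.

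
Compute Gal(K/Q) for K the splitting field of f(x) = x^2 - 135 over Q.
Gal(K/Q) = Z/2Z (cyclic of order 2)

x^2 - 135 is irreducible over Q since 135 is not a rational square. The splitting field Q(sqrt(135)) has degree 2 over Q, and its unique nontrivial automorphism is sqrt(135) ↦ -sqrt(135). Hence Gal(Q(sqrt(135))/Q) = Z/2Z.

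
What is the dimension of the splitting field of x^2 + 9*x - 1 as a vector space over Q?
[K:Q] = 2

The discriminant of x^2 + (9)*x + (-1) is b^2 - 4c = 81 - (-4) = 85. Since 85 is not a perfect square in Q, the polynomial is irreducible over Q. Its two roots generate a degree-2 extension, so [K:Q] = 2.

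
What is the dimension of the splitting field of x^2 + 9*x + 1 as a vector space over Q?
[K:Q] = 2

The discriminant of x^2 + (9)*x + (1) is b^2 - 4c = 81 - (4) = 77. Since 77 is not a perfect square in Q, the polynomial is irreducible over Q. Its two roots generate a degree-2 extension, so [K:Q] = 2.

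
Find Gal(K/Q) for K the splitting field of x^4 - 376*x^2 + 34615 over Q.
Gal(K/Q) = V_4 (Klein four-group, Z/2Z × Z/2Z)

f factors as (x^2 - 215)(x^2 - 161), so the splitting field is K = Q(sqrt(215), sqrt(161)). The elements 215, 161, 34615 are all non-squares in Q, so sqrt(215) and sqrt(161) generate independent quadratic extensions. Thus [K:Q] = 4 and Gal(K/Q) is generated by the two order-2 automorphisms sqrt(215) ↦ -sqrt(215) and sqrt(161) ↦ -sqrt(161), giving V_4.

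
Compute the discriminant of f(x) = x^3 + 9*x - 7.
Δ = -4239

For a depressed cubic x^3 + p x + q the discriminant is Δ = -4 p^3 - 27 q^2 = -4*(9)^3 - 27*(-7)^2 = -2916 - 1323 = -4239.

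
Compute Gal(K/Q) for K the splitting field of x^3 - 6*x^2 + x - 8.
Gal(K/Q) = S_3 (symmetric group of order 6)

Compute the discriminant of x^3 + (-6)*x^2 + (1)*x + (-8): Δ = -7744. Since Δ is not a rational square, the Galois group is not contained in A_3; it must be the full S_3 (irreducibility of the cubic rules out anything smaller).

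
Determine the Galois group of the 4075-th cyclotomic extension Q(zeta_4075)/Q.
|Gal(Q(zeta_4075)/Q)| = phi(4075) = 3240; group ≅ (Z/4075Z)^* ≅ Z/20Z × Z/162Z

The n-th cyclotomic polynomial Φ_4075(x) is the minimal polynomial of zeta_4075 over Q and has degree phi(4075) = 3240. So Q(zeta_4075) is a degree-3240 Galois extension with Galois group (Z/4075Z)^*. By CRT, (Z/4075Z)^* ≅ (Z/25Z)^* × (Z/163Z)^*. Each prime-power unit group is (Z/25Z)^* ≅ Z/20Z; (Z/163Z)^* ≅ Z/162Z. Hence Gal(Q(zeta_4075)/Q) ≅ Z/20Z × Z/162Z.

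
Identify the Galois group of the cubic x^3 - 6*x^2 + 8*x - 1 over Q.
Gal(K/Q) = S_3 (symmetric group of order 6)

Compute the discriminant of x^3 + (-6)*x^2 + (8)*x + (-1): Δ = 229. Since Δ is not a rational square, the Galois group is not contained in A_3; it must be the full S_3 (irreducibility of the cubic rules out anything smaller).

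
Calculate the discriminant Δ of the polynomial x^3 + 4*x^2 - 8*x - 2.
Δ = 4628

For x^3 + a x^2 + b x + c the discriminant is Δ = 18 a b c - 4 a^3 c + a^2 b^2 - 4 b^3 - 27 c^2.
Plug a = 4, b = -8, c = -2:
  18*(4)*(-8)*(-2) - 4*(4)^3*(-2) + (4)^2*(-8)^2 - 4*(-8)^3 - 27*(-2)^2
  = 1152 + (512) + 1024 + (2048) + (-108)
  = 4628.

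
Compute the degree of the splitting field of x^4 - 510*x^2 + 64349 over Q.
[K:Q] = 4

f factors as (x^2 - 281)(x^2 - 229); the splitting field is K = Q(sqrt(281), sqrt(229)). Since 281, 229, and 64349 are all non-squares in Q, the three subfields Q(sqrt(281)), Q(sqrt(229)), Q(sqrt(64349)) are distinct degree-2 extensions, so [K:Q] = 4 (Klein four Galois group).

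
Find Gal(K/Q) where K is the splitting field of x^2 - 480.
Gal(K/Q) = Z/2Z (cyclic of order 2)

x^2 - 480 is irreducible over Q since 480 is not a rational square. The splitting field Q(sqrt(480)) has degree 2 over Q, and its unique nontrivial automorphism is sqrt(480) ↦ -sqrt(480). Hence Gal(Q(sqrt(480))/Q) = Z/2Z.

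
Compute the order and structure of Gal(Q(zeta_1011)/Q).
|Gal(Q(zeta_1011)/Q)| = phi(1011) = 672; group ≅ (Z/1011Z)^* ≅ Z/2Z × Z/336Z

The n-th cyclotomic polynomial Φ_1011(x) is the minimal polynomial of zeta_1011 over Q and has degree phi(1011) = 672. So Q(zeta_1011) is a degree-672 Galois extension with Galois group (Z/1011Z)^*. By CRT, (Z/1011Z)^* ≅ (Z/3Z)^* × (Z/337Z)^*. Each prime-power unit group is (Z/3Z)^* ≅ Z/2Z; (Z/337Z)^* ≅ Z/336Z. Hence Gal(Q(zeta_1011)/Q) ≅ Z/2Z × Z/336Z.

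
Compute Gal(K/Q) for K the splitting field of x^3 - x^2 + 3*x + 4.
Gal(K/Q) = S_3 (symmetric group of order 6)

Compute the discriminant of x^3 + (-1)*x^2 + (3)*x + (4): Δ = -731. Since Δ is not a rational square, the Galois group is not contained in A_3; it must be the full S_3 (irreducibility of the cubic rules out anything smaller).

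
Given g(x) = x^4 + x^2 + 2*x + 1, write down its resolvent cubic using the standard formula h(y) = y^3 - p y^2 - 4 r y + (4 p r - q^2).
h(y) = y^3 - y^2 - 4*y

Identify coefficients: p = 1, q = 2, r = 1.
Plug into h(y) = y^3 - p y^2 - 4 r y + (4 p r - q^2):
  h(y) = y^3 - (1) y^2 - 4*(1) y + (4*(1)*(1) - (2)^2)
       = y^3 + (-1) y^2 + (-4) y + (0).
Simplifying: h(y) = y^3 - y^2 - 4*y.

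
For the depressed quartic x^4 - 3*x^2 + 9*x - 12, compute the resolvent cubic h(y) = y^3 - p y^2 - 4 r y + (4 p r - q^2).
h(y) = y^3 + 3*y^2 + 48*y + 63

Identify coefficients: p = -3, q = 9, r = -12.
Plug into h(y) = y^3 - p y^2 - 4 r y + (4 p r - q^2):
  h(y) = y^3 - (-3) y^2 - 4*(-12) y + (4*(-3)*(-12) - (9)^2)
       = y^3 + (3) y^2 + (48) y + (63).
Simplifying: h(y) = y^3 + 3*y^2 + 48*y + 63.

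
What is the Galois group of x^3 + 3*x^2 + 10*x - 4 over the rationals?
Gal(K/Q) = S_3 (symmetric group of order 6)

Compute the discriminant of x^3 + (3)*x^2 + (10)*x + (-4): Δ = -5260. Since Δ is not a rational square, the Galois group is not contained in A_3; it must be the full S_3 (irreducibility of the cubic rules out anything smaller).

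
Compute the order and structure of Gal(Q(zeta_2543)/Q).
|Gal(Q(zeta_2543)/Q)| = phi(2543) = 2542; group ≅ (Z/2543Z)^* ≅ Z/2542Z

The n-th cyclotomic polynomial Φ_2543(x) is the minimal polynomial of zeta_2543 over Q and has degree phi(2543) = 2542. So Q(zeta_2543) is a degree-2542 Galois extension with Galois group (Z/2543Z)^*. (Z/2543Z)^* is cyclic since 2543 is an odd prime power (or 4). Hence Gal(Q(zeta_2543)/Q) ≅ Z/2542Z.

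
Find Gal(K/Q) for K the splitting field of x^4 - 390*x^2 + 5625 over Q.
Gal(K/Q) = Z/2Z (cyclic of order 2)

f factors as (x^2 - 375)(x^2 - 15), so the splitting field is K = Q(sqrt(375), sqrt(15)). The squarefree part of 375 is 15 and the squarefree part of 15 is also 15, so sqrt(375) and sqrt(15) are both rational multiples of sqrt(15). Hence Q(sqrt(375)) = Q(sqrt(15)) = Q(sqrt(15)), and the splitting field collapses to a single degree-2 extension with Galois group Z/2Z.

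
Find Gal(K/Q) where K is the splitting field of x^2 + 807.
Gal(K/Q) = Z/2Z (cyclic of order 2)

x^2 + 807 is irreducible over Q since -807 is not a rational square. The splitting field Q(sqrt(-807)) has degree 2 over Q, and its unique nontrivial automorphism is sqrt(-807) ↦ -sqrt(-807). Hence Gal(Q(sqrt(-807))/Q) = Z/2Z.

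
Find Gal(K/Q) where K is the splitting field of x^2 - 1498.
Gal(K/Q) = Z/2Z (cyclic of order 2)

x^2 - 1498 is irreducible over Q since 1498 is not a rational square. The splitting field Q(sqrt(1498)) has degree 2 over Q, and its unique nontrivial automorphism is sqrt(1498) ↦ -sqrt(1498). Hence Gal(Q(sqrt(1498))/Q) = Z/2Z.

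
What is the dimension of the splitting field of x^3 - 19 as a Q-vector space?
[K:Q] = 6

x^3 - 19 has one real root r = 19^(1/3) and two complex roots r*zeta_3, r*zeta_3^2 where zeta_3 = e^(2*pi*i/3). The splitting field is Q(r, zeta_3). [Q(r):Q] = 3 and [Q(zeta_3):Q] = 2 with gcd = 1, so [Q(r, zeta_3):Q] = 3 * 2 = 6.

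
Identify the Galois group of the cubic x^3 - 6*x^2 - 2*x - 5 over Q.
Gal(K/Q) = S_3 (symmetric group of order 6)

Compute the discriminant of x^3 + (-6)*x^2 + (-2)*x + (-5): Δ = -5899. Since Δ is not a rational square, the Galois group is not contained in A_3; it must be the full S_3 (irreducibility of the cubic rules out anything smaller).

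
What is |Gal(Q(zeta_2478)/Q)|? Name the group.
|Gal(Q(zeta_2478)/Q)| = phi(2478) = 696; group ≅ (Z/2478Z)^* ≅ Z/2Z × Z/6Z × Z/58Z

The n-th cyclotomic polynomial Φ_2478(x) is the minimal polynomial of zeta_2478 over Q and has degree phi(2478) = 696. So Q(zeta_2478) is a degree-696 Galois extension with Galois group (Z/2478Z)^*. By CRT, (Z/2478Z)^* ≅ (Z/2Z)^* × (Z/3Z)^* × (Z/7Z)^* × (Z/59Z)^*. Each prime-power unit group is (Z/2Z)^* ≅ trivial group (order 1); (Z/3Z)^* ≅ Z/2Z; (Z/7Z)^* ≅ Z/6Z; (Z/59Z)^* ≅ Z/58Z. Hence Gal(Q(zeta_2478)/Q) ≅ Z/2Z × Z/6Z × Z/58Z.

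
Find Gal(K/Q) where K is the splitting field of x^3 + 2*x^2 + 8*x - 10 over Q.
Gal(K/Q) = S_3 (symmetric group of order 6)

Compute the discriminant of x^3 + (2)*x^2 + (8)*x + (-10): Δ = -7052. Since Δ is not a rational square, the Galois group is not contained in A_3; it must be the full S_3 (irreducibility of the cubic rules out anything smaller).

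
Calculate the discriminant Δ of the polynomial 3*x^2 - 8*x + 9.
Δ = -44

For a quadratic a x^2 + b x + c the discriminant is Δ = b^2 - 4ac = (-8)^2 - 4*(3)*(9) = 64 - (108) = -44.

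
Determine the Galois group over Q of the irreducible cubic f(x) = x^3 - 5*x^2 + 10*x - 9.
Gal(K/Q) = S_3 (symmetric group of order 6)

Compute the discriminant of x^3 + (-5)*x^2 + (10)*x + (-9): Δ = -87. Since Δ is not a rational square, the Galois group is not contained in A_3; it must be the full S_3 (irreducibility of the cubic rules out anything smaller).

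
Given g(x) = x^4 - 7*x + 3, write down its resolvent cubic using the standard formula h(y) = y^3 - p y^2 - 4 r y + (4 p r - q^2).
h(y) = y^3 - 12*y - 49

Identify coefficients: p = 0, q = -7, r = 3.
Plug into h(y) = y^3 - p y^2 - 4 r y + (4 p r - q^2):
  h(y) = y^3 - (0) y^2 - 4*(3) y + (4*(0)*(3) - (-7)^2)
       = y^3 + (0) y^2 + (-12) y + (-49).
Simplifying: h(y) = y^3 - 12*y - 49.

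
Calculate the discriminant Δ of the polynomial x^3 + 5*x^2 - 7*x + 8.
Δ = -8171

For x^3 + a x^2 + b x + c the discriminant is Δ = 18 a b c - 4 a^3 c + a^2 b^2 - 4 b^3 - 27 c^2.
Plug a = 5, b = -7, c = 8:
  18*(5)*(-7)*(8) - 4*(5)^3*(8) + (5)^2*(-7)^2 - 4*(-7)^3 - 27*(8)^2
  = -5040 + (-4000) + 1225 + (1372) + (-1728)
  = -8171.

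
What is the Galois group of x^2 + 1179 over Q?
Gal(K/Q) = Z/2Z (cyclic of order 2)

x^2 + 1179 is irreducible over Q since -1179 is not a rational square. The splitting field Q(sqrt(-1179)) has degree 2 over Q, and its unique nontrivial automorphism is sqrt(-1179) ↦ -sqrt(-1179). Hence Gal(Q(sqrt(-1179))/Q) = Z/2Z.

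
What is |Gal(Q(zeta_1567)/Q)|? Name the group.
|Gal(Q(zeta_1567)/Q)| = phi(1567) = 1566; group ≅ (Z/1567Z)^* ≅ Z/1566Z

The n-th cyclotomic polynomial Φ_1567(x) is the minimal polynomial of zeta_1567 over Q and has degree phi(1567) = 1566. So Q(zeta_1567) is a degree-1566 Galois extension with Galois group (Z/1567Z)^*. (Z/1567Z)^* is cyclic since 1567 is an odd prime power (or 4). Hence Gal(Q(zeta_1567)/Q) ≅ Z/1566Z.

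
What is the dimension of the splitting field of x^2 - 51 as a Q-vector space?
[K:Q] = 2

The polynomial x^2 - 51 is irreducible over Q since 51 is not a perfect square. Its splitting field is Q(sqrt(51)), which has degree 2 over Q.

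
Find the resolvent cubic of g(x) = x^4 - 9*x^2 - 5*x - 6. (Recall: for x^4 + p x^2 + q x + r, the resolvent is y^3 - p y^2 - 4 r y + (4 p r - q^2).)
h(y) = y^3 + 9*y^2 + 24*y + 191

Identify coefficients: p = -9, q = -5, r = -6.
Plug into h(y) = y^3 - p y^2 - 4 r y + (4 p r - q^2):
  h(y) = y^3 - (-9) y^2 - 4*(-6) y + (4*(-9)*(-6) - (-5)^2)
       = y^3 + (9) y^2 + (24) y + (191).
Simplifying: h(y) = y^3 + 9*y^2 + 24*y + 191.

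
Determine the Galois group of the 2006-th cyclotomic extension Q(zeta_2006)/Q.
|Gal(Q(zeta_2006)/Q)| = phi(2006) = 928; group ≅ (Z/2006Z)^* ≅ Z/16Z × Z/58Z

The n-th cyclotomic polynomial Φ_2006(x) is the minimal polynomial of zeta_2006 over Q and has degree phi(2006) = 928. So Q(zeta_2006) is a degree-928 Galois extension with Galois group (Z/2006Z)^*. By CRT, (Z/2006Z)^* ≅ (Z/2Z)^* × (Z/17Z)^* × (Z/59Z)^*. Each prime-power unit group is (Z/2Z)^* ≅ trivial group (order 1); (Z/17Z)^* ≅ Z/16Z; (Z/59Z)^* ≅ Z/58Z. Hence Gal(Q(zeta_2006)/Q) ≅ Z/16Z × Z/58Z.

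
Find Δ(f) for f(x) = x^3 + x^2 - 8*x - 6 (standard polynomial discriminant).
Δ = 2028

For x^3 + a x^2 + b x + c the discriminant is Δ = 18 a b c - 4 a^3 c + a^2 b^2 - 4 b^3 - 27 c^2.
Plug a = 1, b = -8, c = -6:
  18*(1)*(-8)*(-6) - 4*(1)^3*(-6) + (1)^2*(-8)^2 - 4*(-8)^3 - 27*(-6)^2
  = 864 + (24) + 64 + (2048) + (-972)
  = 2028.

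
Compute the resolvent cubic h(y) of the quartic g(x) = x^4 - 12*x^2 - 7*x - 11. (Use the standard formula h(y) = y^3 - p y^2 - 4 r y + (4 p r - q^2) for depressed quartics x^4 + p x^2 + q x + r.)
h(y) = y^3 + 12*y^2 + 44*y + 479

Identify coefficients: p = -12, q = -7, r = -11.
Plug into h(y) = y^3 - p y^2 - 4 r y + (4 p r - q^2):
  h(y) = y^3 - (-12) y^2 - 4*(-11) y + (4*(-12)*(-11) - (-7)^2)
       = y^3 + (12) y^2 + (44) y + (479).
Simplifying: h(y) = y^3 + 12*y^2 + 44*y + 479.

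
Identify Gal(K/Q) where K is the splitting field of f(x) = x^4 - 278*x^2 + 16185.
Gal(K/Q) = V_4 (Klein four-group, Z/2Z × Z/2Z)

f factors as (x^2 - 83)(x^2 - 195), so the splitting field is K = Q(sqrt(83), sqrt(195)). The elements 83, 195, 16185 are all non-squares in Q, so sqrt(83) and sqrt(195) generate independent quadratic extensions. Thus [K:Q] = 4 and Gal(K/Q) is generated by the two order-2 automorphisms sqrt(83) ↦ -sqrt(83) and sqrt(195) ↦ -sqrt(195), giving V_4.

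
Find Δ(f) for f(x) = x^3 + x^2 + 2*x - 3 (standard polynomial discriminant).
Δ = -367

For x^3 + a x^2 + b x + c the discriminant is Δ = 18 a b c - 4 a^3 c + a^2 b^2 - 4 b^3 - 27 c^2.
Plug a = 1, b = 2, c = -3:
  18*(1)*(2)*(-3) - 4*(1)^3*(-3) + (1)^2*(2)^2 - 4*(2)^3 - 27*(-3)^2
  = -108 + (12) + 4 + (-32) + (-243)
  = -367.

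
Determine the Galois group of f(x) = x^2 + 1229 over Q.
Gal(K/Q) = Z/2Z (cyclic of order 2)

x^2 + 1229 is irreducible over Q since -1229 is not a rational square. The splitting field Q(sqrt(-1229)) has degree 2 over Q, and its unique nontrivial automorphism is sqrt(-1229) ↦ -sqrt(-1229). Hence Gal(Q(sqrt(-1229))/Q) = Z/2Z.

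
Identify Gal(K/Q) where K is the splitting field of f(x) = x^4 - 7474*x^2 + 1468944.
Gal(K/Q) = Z/2Z (cyclic of order 2)

f factors as (x^2 - 7272)(x^2 - 202), so the splitting field is K = Q(sqrt(7272), sqrt(202)). The squarefree part of 7272 is 202 and the squarefree part of 202 is also 202, so sqrt(7272) and sqrt(202) are both rational multiples of sqrt(202). Hence Q(sqrt(7272)) = Q(sqrt(202)) = Q(sqrt(202)), and the splitting field collapses to a single degree-2 extension with Galois group Z/2Z.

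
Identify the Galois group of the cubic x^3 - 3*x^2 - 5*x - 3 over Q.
Gal(K/Q) = S_3 (symmetric group of order 6)

Compute the discriminant of x^3 + (-3)*x^2 + (-5)*x + (-3): Δ = -652. Since Δ is not a rational square, the Galois group is not contained in A_3; it must be the full S_3 (irreducibility of the cubic rules out anything smaller).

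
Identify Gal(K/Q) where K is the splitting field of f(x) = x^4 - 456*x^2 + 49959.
Gal(K/Q) = V_4 (Klein four-group, Z/2Z × Z/2Z)

f factors as (x^2 - 183)(x^2 - 273), so the splitting field is K = Q(sqrt(183), sqrt(273)). The elements 183, 273, 49959 are all non-squares in Q, so sqrt(183) and sqrt(273) generate independent quadratic extensions. Thus [K:Q] = 4 and Gal(K/Q) is generated by the two order-2 automorphisms sqrt(183) ↦ -sqrt(183) and sqrt(273) ↦ -sqrt(273), giving V_4.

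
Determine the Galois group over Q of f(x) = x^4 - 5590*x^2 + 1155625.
Gal(K/Q) = Z/2Z (cyclic of order 2)

f factors as (x^2 - 5375)(x^2 - 215), so the splitting field is K = Q(sqrt(5375), sqrt(215)). The squarefree part of 5375 is 215 and the squarefree part of 215 is also 215, so sqrt(5375) and sqrt(215) are both rational multiples of sqrt(215). Hence Q(sqrt(5375)) = Q(sqrt(215)) = Q(sqrt(215)), and the splitting field collapses to a single degree-2 extension with Galois group Z/2Z.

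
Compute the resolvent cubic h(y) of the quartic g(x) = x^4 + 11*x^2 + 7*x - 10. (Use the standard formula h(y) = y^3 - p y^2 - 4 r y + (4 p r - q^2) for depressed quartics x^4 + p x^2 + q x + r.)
h(y) = y^3 - 11*y^2 + 40*y - 489

Identify coefficients: p = 11, q = 7, r = -10.
Plug into h(y) = y^3 - p y^2 - 4 r y + (4 p r - q^2):
  h(y) = y^3 - (11) y^2 - 4*(-10) y + (4*(11)*(-10) - (7)^2)
       = y^3 + (-11) y^2 + (40) y + (-489).
Simplifying: h(y) = y^3 - 11*y^2 + 40*y - 489.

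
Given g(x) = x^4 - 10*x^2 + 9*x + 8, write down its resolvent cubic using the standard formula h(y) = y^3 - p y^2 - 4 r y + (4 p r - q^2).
h(y) = y^3 + 10*y^2 - 32*y - 401

Identify coefficients: p = -10, q = 9, r = 8.
Plug into h(y) = y^3 - p y^2 - 4 r y + (4 p r - q^2):
  h(y) = y^3 - (-10) y^2 - 4*(8) y + (4*(-10)*(8) - (9)^2)
       = y^3 + (10) y^2 + (-32) y + (-401).
Simplifying: h(y) = y^3 + 10*y^2 - 32*y - 401.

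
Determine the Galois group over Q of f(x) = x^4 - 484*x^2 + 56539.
Gal(K/Q) = V_4 (Klein four-group, Z/2Z × Z/2Z)

f factors as (x^2 - 197)(x^2 - 287), so the splitting field is K = Q(sqrt(197), sqrt(287)). The elements 197, 287, 56539 are all non-squares in Q, so sqrt(197) and sqrt(287) generate independent quadratic extensions. Thus [K:Q] = 4 and Gal(K/Q) is generated by the two order-2 automorphisms sqrt(197) ↦ -sqrt(197) and sqrt(287) ↦ -sqrt(287), giving V_4.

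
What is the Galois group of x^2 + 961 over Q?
Gal(K/Q) = Z/2Z (cyclic of order 2)

x^2 + 961 is irreducible over Q since -961 is not a rational square. The splitting field Q(sqrt(-961)) has degree 2 over Q, and its unique nontrivial automorphism is sqrt(-961) ↦ -sqrt(-961). Hence Gal(Q(sqrt(-961))/Q) = Z/2Z.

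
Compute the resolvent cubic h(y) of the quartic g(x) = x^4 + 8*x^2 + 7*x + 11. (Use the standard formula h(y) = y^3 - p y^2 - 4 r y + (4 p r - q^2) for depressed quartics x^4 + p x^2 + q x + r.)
h(y) = y^3 - 8*y^2 - 44*y + 303

Identify coefficients: p = 8, q = 7, r = 11.
Plug into h(y) = y^3 - p y^2 - 4 r y + (4 p r - q^2):
  h(y) = y^3 - (8) y^2 - 4*(11) y + (4*(8)*(11) - (7)^2)
       = y^3 + (-8) y^2 + (-44) y + (303).
Simplifying: h(y) = y^3 - 8*y^2 - 44*y + 303.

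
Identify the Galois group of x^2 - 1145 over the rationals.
Gal(K/Q) = Z/2Z (cyclic of order 2)

x^2 - 1145 is irreducible over Q since 1145 is not a rational square. The splitting field Q(sqrt(1145)) has degree 2 over Q, and its unique nontrivial automorphism is sqrt(1145) ↦ -sqrt(1145). Hence Gal(Q(sqrt(1145))/Q) = Z/2Z.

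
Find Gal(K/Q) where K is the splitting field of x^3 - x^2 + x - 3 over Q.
Gal(K/Q) = S_3 (symmetric group of order 6)

Compute the discriminant of x^3 + (-1)*x^2 + (1)*x + (-3): Δ = -204. Since Δ is not a rational square, the Galois group is not contained in A_3; it must be the full S_3 (irreducibility of the cubic rules out anything smaller).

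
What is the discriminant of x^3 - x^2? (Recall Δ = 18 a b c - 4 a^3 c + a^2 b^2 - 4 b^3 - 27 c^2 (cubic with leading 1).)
Δ = 0

For x^3 + a x^2 + b x + c the discriminant is Δ = 18 a b c - 4 a^3 c + a^2 b^2 - 4 b^3 - 27 c^2.
Plug a = -1, b = 0, c = 0:
  18*(-1)*(0)*(0) - 4*(-1)^3*(0) + (-1)^2*(0)^2 - 4*(0)^3 - 27*(0)^2
  = 0 + (0) + 0 + (0) + (0)
  = 0.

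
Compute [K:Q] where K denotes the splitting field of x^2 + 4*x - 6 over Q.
[K:Q] = 2

The discriminant of x^2 + (4)*x + (-6) is b^2 - 4c = 16 - (-24) = 40. Since 40 is not a perfect square in Q, the polynomial is irreducible over Q. Its two roots generate a degree-2 extension, so [K:Q] = 2.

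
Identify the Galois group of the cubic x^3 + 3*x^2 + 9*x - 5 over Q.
Gal(K/Q) = S_3 (symmetric group of order 6)

Compute the discriminant of x^3 + (3)*x^2 + (9)*x + (-5): Δ = -4752. Since Δ is not a rational square, the Galois group is not contained in A_3; it must be the full S_3 (irreducibility of the cubic rules out anything smaller).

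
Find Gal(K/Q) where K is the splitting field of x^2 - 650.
Gal(K/Q) = Z/2Z (cyclic of order 2)

x^2 - 650 is irreducible over Q since 650 is not a rational square. The splitting field Q(sqrt(650)) has degree 2 over Q, and its unique nontrivial automorphism is sqrt(650) ↦ -sqrt(650). Hence Gal(Q(sqrt(650))/Q) = Z/2Z.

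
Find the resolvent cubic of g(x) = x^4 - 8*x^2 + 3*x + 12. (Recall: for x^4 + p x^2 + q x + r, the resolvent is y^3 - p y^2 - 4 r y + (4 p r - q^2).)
h(y) = y^3 + 8*y^2 - 48*y - 393

Identify coefficients: p = -8, q = 3, r = 12.
Plug into h(y) = y^3 - p y^2 - 4 r y + (4 p r - q^2):
  h(y) = y^3 - (-8) y^2 - 4*(12) y + (4*(-8)*(12) - (3)^2)
       = y^3 + (8) y^2 + (-48) y + (-393).
Simplifying: h(y) = y^3 + 8*y^2 - 48*y - 393.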